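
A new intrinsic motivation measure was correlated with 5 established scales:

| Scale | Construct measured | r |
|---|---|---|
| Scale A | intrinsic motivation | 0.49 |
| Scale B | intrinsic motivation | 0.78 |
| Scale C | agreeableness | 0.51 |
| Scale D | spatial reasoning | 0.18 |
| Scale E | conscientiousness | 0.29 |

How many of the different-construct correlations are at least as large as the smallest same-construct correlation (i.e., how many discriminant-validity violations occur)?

1

Convergent (same construct = intrinsic motivation): Scale A, Scale B.
Smallest convergent = 0.49. Discriminant values: 0.51, 0.18, 0.29; count ≥ 0.49 → 1.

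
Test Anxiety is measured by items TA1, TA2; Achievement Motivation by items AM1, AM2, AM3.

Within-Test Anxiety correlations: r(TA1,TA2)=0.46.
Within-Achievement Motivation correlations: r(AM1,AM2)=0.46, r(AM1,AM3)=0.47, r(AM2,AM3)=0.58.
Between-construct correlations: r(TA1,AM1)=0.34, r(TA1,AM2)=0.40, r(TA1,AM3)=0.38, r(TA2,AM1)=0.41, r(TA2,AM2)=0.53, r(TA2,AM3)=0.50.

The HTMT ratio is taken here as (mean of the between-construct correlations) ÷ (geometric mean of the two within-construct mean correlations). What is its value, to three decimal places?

Mean between = 2.56/6 = 0.4267.
Mean within-TA = 0.46/1 = 0.4600; mean within-AM = 1.51/3 = 0.5033.
Geometric mean = √(0.4600 × 0.5033) = 0.4812.
HTMT = 0.4267 / 0.4812 = 0.887.

0.887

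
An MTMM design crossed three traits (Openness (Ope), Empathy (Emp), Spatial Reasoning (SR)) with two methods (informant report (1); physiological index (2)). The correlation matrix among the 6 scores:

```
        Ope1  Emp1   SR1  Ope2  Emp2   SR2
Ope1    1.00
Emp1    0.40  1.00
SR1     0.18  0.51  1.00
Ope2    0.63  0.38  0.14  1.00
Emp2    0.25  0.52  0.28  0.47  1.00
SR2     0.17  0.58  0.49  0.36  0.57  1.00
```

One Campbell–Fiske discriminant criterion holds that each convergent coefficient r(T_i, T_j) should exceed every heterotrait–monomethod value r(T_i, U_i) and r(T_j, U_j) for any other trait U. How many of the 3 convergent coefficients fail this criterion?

2

Each convergent coefficient versus the relevant comparison correlations:
Ope (methods 1·2): 0.63 vs {0.40, 0.47, 0.18, 0.36} → pass.
Emp (methods 1·2): 0.52 vs {0.40, 0.47, 0.51, 0.57} → fail.
SR (methods 1·2): 0.49 vs {0.18, 0.36, 0.51, 0.57} → fail.
2 of 3 fail.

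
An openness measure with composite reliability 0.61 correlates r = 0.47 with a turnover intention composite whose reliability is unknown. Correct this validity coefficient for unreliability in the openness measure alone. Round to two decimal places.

Single correction: r_c = r_obs / √r_xx = 0.47 / √0.61 = 0.47 / 0.7810 ≈ 0.60.

0.60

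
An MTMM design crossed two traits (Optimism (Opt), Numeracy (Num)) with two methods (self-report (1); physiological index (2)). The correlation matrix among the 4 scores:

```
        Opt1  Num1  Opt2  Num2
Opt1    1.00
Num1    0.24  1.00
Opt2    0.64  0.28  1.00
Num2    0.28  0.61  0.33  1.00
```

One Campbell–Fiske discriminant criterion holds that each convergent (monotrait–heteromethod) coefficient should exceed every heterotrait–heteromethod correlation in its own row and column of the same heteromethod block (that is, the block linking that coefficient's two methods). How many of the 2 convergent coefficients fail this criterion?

0

Each convergent coefficient versus the relevant comparison correlations:
Opt (methods 1·2): 0.64 vs {0.28, 0.28} → pass.
Num (methods 1·2): 0.61 vs {0.28, 0.28} → pass.
0 of 2 fail.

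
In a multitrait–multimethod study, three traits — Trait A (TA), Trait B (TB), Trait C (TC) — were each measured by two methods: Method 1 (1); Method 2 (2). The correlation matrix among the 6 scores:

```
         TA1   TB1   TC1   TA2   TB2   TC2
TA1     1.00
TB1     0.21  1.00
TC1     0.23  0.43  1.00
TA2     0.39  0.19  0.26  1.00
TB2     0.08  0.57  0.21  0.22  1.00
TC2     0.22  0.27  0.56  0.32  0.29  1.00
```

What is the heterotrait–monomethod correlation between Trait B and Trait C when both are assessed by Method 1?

Different traits, same method: r(TB1, TC1) = 0.43.

0.43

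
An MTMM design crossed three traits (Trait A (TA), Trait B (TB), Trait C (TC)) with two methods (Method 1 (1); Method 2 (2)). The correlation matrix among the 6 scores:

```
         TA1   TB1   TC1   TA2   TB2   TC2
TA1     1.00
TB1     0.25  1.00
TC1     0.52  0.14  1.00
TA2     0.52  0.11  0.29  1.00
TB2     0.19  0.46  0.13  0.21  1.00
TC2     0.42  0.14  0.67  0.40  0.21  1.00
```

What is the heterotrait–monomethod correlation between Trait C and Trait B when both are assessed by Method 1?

Different traits, same method: r(TC1, TB1) = 0.14.

0.14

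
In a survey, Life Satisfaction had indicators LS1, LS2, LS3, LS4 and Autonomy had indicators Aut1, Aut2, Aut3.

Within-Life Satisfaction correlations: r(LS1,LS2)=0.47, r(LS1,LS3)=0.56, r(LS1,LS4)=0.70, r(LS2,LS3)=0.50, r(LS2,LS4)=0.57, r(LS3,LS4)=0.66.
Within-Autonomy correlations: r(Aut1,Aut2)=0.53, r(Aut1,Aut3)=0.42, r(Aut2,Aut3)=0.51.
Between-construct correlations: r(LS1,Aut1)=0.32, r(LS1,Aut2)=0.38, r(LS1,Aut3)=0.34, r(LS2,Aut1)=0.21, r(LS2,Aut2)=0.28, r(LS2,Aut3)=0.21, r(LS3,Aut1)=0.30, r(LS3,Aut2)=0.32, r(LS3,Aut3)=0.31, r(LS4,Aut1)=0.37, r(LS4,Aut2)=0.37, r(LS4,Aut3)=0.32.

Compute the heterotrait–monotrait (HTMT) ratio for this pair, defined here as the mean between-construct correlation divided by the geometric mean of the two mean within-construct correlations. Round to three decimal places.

Mean heterotrait r = 3.73/12 = 0.3108.
Mean within-LS = 3.46/6 = 0.5767; mean within-Aut = 1.46/3 = 0.4867.
Geometric mean = √(0.5767 × 0.4867) = 0.5298.
HTMT = 0.3108 / 0.5298 = 0.587.

0.587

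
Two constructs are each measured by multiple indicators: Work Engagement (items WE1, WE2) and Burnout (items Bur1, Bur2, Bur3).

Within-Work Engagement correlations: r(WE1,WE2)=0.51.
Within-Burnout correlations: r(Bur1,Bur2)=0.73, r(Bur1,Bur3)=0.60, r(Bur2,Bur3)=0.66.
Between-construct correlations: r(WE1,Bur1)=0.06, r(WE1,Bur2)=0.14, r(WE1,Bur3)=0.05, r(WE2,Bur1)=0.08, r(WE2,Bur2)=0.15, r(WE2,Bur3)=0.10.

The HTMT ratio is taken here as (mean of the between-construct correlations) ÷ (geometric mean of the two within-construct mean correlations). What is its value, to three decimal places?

Between-construct mean = 0.58/6 = 0.0967.
Mean within-WE = 0.51/1 = 0.5100; mean within-Bur = 1.99/3 = 0.6633.
Geometric mean = √(0.5100 × 0.6633) = 0.5816.
HTMT = 0.0967 / 0.5816 = 0.166.

0.166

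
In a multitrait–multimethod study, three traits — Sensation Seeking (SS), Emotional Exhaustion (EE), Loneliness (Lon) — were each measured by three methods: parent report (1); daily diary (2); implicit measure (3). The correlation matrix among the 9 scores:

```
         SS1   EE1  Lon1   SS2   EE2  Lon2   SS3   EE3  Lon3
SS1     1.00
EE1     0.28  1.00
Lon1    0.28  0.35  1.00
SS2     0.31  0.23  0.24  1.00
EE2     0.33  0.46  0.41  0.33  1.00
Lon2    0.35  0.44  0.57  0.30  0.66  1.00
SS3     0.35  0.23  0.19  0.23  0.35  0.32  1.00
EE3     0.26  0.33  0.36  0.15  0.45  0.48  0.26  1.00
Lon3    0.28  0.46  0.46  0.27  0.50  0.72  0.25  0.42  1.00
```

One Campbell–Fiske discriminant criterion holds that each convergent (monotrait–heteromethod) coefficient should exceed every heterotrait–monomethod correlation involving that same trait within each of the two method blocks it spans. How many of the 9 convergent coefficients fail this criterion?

Checking each validity diagonal entry against its comparison values:
SS (methods 1·2): 0.31 vs {0.28, 0.33, 0.28, 0.30} → fail.
SS (methods 1·3): 0.35 vs {0.28, 0.26, 0.28, 0.25} → pass.
SS (methods 2·3): 0.23 vs {0.33, 0.26, 0.30, 0.25} → fail.
EE (methods 1·2): 0.46 vs {0.28, 0.33, 0.35, 0.66} → fail.
EE (methods 1·3): 0.33 vs {0.28, 0.26, 0.35, 0.42} → fail.
EE (methods 2·3): 0.45 vs {0.33, 0.26, 0.66, 0.42} → fail.
Lon (methods 1·2): 0.57 vs {0.28, 0.30, 0.35, 0.66} → fail.
Lon (methods 1·3): 0.46 vs {0.28, 0.25, 0.35, 0.42} → pass.
Lon (methods 2·3): 0.72 vs {0.30, 0.25, 0.66, 0.42} → pass.
6 of 9 fail.

6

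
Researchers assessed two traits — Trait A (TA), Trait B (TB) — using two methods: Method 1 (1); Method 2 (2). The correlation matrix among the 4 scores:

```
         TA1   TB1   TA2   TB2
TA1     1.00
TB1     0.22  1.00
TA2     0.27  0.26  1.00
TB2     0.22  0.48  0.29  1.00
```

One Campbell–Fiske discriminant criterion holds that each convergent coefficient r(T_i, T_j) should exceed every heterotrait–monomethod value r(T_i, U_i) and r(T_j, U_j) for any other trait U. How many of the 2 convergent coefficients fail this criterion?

Convergent coefficients and their comparison sets:
TA (methods 1·2): 0.27 vs {0.22, 0.29} → fail.
TB (methods 1·2): 0.48 vs {0.22, 0.29} → pass.
1 of 2 fail.

1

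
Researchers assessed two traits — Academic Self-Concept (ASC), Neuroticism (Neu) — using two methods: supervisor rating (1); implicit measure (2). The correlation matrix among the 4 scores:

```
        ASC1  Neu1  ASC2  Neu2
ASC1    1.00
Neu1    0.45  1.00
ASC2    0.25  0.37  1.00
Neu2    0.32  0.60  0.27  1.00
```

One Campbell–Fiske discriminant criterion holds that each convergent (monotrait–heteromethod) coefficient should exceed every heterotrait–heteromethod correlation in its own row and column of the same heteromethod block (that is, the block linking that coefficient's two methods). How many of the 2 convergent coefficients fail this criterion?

Checking each validity diagonal entry against its comparison values:
ASC (methods 1·2): 0.25 vs {0.32, 0.37} → fail.
Neu (methods 1·2): 0.60 vs {0.37, 0.32} → pass.
1 of 2 fail.

1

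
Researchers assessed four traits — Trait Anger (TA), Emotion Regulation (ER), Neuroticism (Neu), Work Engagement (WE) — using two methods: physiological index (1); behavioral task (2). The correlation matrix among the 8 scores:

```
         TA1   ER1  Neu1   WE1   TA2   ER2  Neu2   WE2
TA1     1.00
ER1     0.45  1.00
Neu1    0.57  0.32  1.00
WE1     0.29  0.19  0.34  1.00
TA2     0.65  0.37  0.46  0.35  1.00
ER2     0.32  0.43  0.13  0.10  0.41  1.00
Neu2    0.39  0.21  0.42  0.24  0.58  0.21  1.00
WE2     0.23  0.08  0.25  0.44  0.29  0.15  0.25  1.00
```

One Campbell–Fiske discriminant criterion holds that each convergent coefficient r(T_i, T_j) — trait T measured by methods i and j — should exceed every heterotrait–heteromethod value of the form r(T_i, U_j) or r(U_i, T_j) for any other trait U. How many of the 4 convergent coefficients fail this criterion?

Each convergent coefficient versus the relevant comparison correlations:
TA (methods 1·2): 0.65 vs {0.32, 0.37, 0.39, 0.46, 0.23, 0.35} → pass.
ER (methods 1·2): 0.43 vs {0.37, 0.32, 0.21, 0.13, 0.08, 0.10} → pass.
Neu (methods 1·2): 0.42 vs {0.46, 0.39, 0.13, 0.21, 0.25, 0.24} → fail.
WE (methods 1·2): 0.44 vs {0.35, 0.23, 0.10, 0.08, 0.24, 0.25} → pass.
1 of 4 fail.

1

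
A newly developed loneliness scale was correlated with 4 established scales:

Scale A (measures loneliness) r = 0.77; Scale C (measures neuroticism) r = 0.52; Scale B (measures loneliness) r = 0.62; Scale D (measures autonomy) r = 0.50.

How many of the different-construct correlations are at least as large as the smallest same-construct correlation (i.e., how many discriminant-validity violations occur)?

Convergent (same construct = loneliness): Scale A, Scale B.
Smallest convergent = 0.62. Discriminant values: 0.52, 0.50; count ≥ 0.62 → 0.

0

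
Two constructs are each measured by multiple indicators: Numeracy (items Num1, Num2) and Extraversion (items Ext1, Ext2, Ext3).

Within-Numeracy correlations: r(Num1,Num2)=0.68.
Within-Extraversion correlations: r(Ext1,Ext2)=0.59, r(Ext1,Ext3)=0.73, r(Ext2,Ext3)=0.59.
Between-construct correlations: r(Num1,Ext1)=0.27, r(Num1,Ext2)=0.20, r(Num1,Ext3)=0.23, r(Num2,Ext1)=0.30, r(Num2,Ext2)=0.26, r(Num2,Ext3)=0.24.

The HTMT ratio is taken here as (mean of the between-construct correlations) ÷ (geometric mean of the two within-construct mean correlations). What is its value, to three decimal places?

0.380

Mean heterotrait r = 1.50/6 = 0.2500.
Mean within-Num = 0.68/1 = 0.6800; mean within-Ext = 1.91/3 = 0.6367.
Geometric mean = √(0.6800 × 0.6367) = 0.6580.
HTMT = 0.2500 / 0.6580 = 0.380.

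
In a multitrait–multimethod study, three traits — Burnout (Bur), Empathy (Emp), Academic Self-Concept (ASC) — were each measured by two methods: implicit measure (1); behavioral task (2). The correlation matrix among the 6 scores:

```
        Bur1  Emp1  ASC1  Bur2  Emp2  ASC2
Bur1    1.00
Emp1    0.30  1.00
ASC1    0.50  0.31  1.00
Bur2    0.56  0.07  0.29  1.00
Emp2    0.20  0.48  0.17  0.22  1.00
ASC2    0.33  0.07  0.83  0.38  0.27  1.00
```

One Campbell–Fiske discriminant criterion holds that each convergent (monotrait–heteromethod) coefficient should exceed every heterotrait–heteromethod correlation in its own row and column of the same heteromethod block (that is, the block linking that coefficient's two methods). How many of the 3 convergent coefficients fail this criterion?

Checking each validity diagonal entry against its comparison values:
Bur (methods 1·2): 0.56 vs {0.20, 0.07, 0.33, 0.29} → pass.
Emp (methods 1·2): 0.48 vs {0.07, 0.20, 0.07, 0.17} → pass.
ASC (methods 1·2): 0.83 vs {0.29, 0.33, 0.17, 0.07} → pass.
0 of 3 fail.

0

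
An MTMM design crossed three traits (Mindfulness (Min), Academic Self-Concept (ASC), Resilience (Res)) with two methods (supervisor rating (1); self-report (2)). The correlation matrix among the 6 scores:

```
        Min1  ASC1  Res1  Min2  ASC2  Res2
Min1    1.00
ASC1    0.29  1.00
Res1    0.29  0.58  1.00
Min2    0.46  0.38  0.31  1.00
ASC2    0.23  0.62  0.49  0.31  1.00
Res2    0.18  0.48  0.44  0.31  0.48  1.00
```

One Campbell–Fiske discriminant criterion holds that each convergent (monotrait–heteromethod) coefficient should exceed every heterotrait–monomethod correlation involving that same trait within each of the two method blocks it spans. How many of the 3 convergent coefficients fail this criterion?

1

Checking each validity diagonal entry against its comparison values:
Min (methods 1·2): 0.46 vs {0.29, 0.31, 0.29, 0.31} → pass.
ASC (methods 1·2): 0.62 vs {0.29, 0.31, 0.58, 0.48} → pass.
Res (methods 1·2): 0.44 vs {0.29, 0.31, 0.58, 0.48} → fail.
1 of 3 fail.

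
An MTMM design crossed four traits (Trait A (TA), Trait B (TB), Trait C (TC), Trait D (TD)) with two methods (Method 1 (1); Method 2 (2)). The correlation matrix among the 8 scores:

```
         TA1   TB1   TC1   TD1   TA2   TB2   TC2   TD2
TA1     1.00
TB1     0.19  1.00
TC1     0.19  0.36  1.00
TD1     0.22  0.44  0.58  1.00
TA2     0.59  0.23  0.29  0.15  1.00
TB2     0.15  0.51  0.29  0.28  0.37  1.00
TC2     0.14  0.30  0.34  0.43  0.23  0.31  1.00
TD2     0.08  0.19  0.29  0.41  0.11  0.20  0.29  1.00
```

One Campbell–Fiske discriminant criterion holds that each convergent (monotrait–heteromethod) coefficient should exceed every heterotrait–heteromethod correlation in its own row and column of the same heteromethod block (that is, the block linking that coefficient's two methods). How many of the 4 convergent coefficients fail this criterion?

Convergent coefficients and their comparison sets:
TA (methods 1·2): 0.59 vs {0.15, 0.23, 0.14, 0.29, 0.08, 0.15} → pass.
TB (methods 1·2): 0.51 vs {0.23, 0.15, 0.30, 0.29, 0.19, 0.28} → pass.
TC (methods 1·2): 0.34 vs {0.29, 0.14, 0.29, 0.30, 0.29, 0.43} → fail.
TD (methods 1·2): 0.41 vs {0.15, 0.08, 0.28, 0.19, 0.43, 0.29} → fail.
2 of 4 fail.

2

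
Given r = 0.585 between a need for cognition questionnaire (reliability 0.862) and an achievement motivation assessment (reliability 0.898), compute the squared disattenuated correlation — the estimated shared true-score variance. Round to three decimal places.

Disattenuated r = 0.585 / √(0.862 × 0.898) = 0.585 / 0.8798 = 0.6649.
Shared true-score variance = 0.6649² = 0.4421 ≈ 0.442.

0.442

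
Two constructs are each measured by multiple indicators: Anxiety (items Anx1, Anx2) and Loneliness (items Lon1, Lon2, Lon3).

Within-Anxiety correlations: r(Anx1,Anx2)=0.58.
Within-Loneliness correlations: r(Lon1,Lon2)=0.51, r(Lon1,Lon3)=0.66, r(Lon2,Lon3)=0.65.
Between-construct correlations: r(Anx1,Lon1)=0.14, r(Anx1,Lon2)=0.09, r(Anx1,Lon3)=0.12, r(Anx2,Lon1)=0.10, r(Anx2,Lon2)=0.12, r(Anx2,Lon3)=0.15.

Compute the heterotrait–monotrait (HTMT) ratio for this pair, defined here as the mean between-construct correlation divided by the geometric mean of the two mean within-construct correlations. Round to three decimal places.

Mean heterotrait r = 0.72/6 = 0.1200.
Mean within-Anx = 0.58/1 = 0.5800; mean within-Lon = 1.82/3 = 0.6067.
Geometric mean = √(0.5800 × 0.6067) = 0.5932.
HTMT = 0.1200 / 0.5932 = 0.202.

0.202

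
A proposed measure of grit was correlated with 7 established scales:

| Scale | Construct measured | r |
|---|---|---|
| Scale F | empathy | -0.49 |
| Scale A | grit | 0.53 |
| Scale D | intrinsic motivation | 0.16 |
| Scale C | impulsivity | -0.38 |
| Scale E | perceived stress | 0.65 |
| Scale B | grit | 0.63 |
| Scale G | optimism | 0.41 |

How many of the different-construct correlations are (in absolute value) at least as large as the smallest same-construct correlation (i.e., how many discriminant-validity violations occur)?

Convergent (same construct = grit): Scale A, Scale B.
Smallest convergent = 0.53. Discriminant |r|: 0.49, 0.16, 0.38, 0.65, 0.41; count ≥ 0.53 → 1.

1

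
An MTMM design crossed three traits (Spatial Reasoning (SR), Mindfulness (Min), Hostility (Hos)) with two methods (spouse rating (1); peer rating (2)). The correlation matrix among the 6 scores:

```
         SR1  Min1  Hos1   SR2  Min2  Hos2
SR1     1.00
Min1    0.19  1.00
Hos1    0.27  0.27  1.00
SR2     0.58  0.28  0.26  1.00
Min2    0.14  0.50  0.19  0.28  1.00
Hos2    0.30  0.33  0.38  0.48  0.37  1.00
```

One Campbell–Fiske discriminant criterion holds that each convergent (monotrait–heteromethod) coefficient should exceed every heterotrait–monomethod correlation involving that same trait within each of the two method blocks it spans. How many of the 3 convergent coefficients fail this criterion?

1

Convergent coefficients and their comparison sets:
SR (methods 1·2): 0.58 vs {0.19, 0.28, 0.27, 0.48} → pass.
Min (methods 1·2): 0.50 vs {0.19, 0.28, 0.27, 0.37} → pass.
Hos (methods 1·2): 0.38 vs {0.27, 0.48, 0.27, 0.37} → fail.
1 of 3 fail.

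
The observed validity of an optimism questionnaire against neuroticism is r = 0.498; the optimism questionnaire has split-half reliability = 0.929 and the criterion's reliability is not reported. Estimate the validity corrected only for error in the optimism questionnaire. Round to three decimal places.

Single correction: r_c = r_obs / √r_xx = 0.498 / √0.929 = 0.498 / 0.9638 ≈ 0.517.

0.517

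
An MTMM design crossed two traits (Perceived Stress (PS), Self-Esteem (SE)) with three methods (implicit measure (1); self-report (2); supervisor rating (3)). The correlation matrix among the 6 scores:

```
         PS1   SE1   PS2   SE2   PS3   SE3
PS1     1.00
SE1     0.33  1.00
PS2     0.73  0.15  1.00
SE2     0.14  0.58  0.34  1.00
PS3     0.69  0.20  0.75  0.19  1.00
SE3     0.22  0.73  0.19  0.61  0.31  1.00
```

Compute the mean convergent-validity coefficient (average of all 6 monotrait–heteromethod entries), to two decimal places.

0.68

Convergent values: 0.73, 0.69, 0.75, 0.58, 0.73, 0.61; mean = 4.09/6 = 0.68.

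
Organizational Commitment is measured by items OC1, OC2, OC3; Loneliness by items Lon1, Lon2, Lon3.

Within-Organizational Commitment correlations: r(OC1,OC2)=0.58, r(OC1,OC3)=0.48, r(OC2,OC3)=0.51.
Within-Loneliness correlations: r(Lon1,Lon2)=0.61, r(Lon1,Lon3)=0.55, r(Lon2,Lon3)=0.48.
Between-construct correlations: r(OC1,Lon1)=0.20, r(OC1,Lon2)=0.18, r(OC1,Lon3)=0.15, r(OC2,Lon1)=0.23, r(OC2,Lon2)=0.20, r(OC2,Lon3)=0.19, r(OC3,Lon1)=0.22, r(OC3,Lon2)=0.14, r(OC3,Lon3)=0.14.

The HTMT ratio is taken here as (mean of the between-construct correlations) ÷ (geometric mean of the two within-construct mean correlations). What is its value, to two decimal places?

0.34

Mean heterotrait r = 1.65/9 = 0.1833.
Mean within-OC = 1.57/3 = 0.5233; mean within-Lon = 1.64/3 = 0.5467.
Geometric mean = √(0.5233 × 0.5467) = 0.5349.
HTMT = 0.1833 / 0.5349 = 0.34.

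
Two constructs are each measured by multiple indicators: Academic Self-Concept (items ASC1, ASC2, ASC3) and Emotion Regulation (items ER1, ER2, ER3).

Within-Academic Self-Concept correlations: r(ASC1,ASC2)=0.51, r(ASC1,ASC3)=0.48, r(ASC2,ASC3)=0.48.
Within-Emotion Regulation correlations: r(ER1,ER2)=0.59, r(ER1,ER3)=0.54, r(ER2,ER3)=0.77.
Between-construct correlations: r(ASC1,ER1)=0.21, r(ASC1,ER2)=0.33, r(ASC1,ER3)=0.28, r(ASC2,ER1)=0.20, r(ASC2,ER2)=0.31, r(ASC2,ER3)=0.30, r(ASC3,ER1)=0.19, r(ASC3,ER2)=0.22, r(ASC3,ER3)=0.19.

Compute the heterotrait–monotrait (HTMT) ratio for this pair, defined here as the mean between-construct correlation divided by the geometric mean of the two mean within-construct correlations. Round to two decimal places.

0.44

Between-construct mean = 2.23/9 = 0.2478.
Mean within-ASC = 1.47/3 = 0.4900; mean within-ER = 1.90/3 = 0.6333.
Geometric mean = √(0.4900 × 0.6333) = 0.5571.
HTMT = 0.2478 / 0.5571 = 0.44.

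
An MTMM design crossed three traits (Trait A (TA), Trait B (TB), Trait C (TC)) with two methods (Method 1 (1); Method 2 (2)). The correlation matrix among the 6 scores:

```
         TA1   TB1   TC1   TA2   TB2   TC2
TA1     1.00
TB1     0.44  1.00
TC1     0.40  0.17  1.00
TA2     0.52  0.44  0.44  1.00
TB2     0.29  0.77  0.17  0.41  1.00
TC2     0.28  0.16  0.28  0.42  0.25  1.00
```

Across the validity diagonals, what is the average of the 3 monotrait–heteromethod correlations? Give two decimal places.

0.52

Convergent values: 0.52, 0.77, 0.28; mean = 1.57/3 = 0.52.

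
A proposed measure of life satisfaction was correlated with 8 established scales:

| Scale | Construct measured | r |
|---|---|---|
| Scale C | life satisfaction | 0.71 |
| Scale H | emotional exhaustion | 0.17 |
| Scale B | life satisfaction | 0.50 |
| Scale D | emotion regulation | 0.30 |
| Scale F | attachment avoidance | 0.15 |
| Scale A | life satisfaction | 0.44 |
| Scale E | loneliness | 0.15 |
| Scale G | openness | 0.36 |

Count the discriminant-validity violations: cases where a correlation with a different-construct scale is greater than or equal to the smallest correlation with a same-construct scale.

Convergent (same construct = life satisfaction): Scale C, Scale B, Scale A.
Smallest convergent = 0.44. Discriminant values: 0.17, 0.30, 0.15, 0.15, 0.36; count ≥ 0.44 → 0.

0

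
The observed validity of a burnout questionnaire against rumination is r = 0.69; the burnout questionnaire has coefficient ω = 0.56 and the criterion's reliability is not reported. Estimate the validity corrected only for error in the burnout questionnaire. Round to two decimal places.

0.92

Single correction: r_c = r_obs / √r_xx = 0.69 / √0.56 = 0.69 / 0.7483 ≈ 0.92.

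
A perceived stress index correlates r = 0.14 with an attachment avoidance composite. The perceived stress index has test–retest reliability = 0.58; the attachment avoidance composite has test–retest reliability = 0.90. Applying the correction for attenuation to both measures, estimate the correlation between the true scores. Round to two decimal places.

r_true = r_obs / √(r_xx · r_yy) = 0.14 / √(0.58 × 0.90) = 0.14 / √0.5220 = 0.14 / 0.7225 ≈ 0.19.

0.19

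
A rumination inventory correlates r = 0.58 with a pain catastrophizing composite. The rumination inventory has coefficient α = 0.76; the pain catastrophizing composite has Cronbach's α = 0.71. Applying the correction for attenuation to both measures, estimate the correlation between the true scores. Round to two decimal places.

0.79

r_true = r_obs / √(r_xx · r_yy) = 0.58 / √(0.76 × 0.71) = 0.58 / √0.5396 = 0.58 / 0.7346 ≈ 0.79.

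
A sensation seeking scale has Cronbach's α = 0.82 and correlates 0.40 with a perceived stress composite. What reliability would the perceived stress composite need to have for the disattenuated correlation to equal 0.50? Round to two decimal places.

r_true = r_obs / √(r_xx · r_yy) ⇒ 0.50 = 0.40 / √(0.82 · r_yy).
√(0.82 · r_yy) = 0.40 / 0.50 = 0.8000; 0.82 · r_yy = 0.6400; r_yy = 0.6400 / 0.82 ≈ 0.78.

0.78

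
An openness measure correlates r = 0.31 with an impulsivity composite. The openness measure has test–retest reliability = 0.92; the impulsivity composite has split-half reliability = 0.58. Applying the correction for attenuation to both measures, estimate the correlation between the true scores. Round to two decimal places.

r_true = r_obs / √(r_xx · r_yy) = 0.31 / √(0.92 × 0.58) = 0.31 / √0.5336 = 0.31 / 0.7305 ≈ 0.42.

0.42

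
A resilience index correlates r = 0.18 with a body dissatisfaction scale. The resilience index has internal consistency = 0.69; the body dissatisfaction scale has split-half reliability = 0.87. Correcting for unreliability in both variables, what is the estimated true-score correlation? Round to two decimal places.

r_true = r_obs / √(r_xx · r_yy) = 0.18 / √(0.69 × 0.87) = 0.18 / √0.6003 = 0.18 / 0.7748 ≈ 0.23.

0.23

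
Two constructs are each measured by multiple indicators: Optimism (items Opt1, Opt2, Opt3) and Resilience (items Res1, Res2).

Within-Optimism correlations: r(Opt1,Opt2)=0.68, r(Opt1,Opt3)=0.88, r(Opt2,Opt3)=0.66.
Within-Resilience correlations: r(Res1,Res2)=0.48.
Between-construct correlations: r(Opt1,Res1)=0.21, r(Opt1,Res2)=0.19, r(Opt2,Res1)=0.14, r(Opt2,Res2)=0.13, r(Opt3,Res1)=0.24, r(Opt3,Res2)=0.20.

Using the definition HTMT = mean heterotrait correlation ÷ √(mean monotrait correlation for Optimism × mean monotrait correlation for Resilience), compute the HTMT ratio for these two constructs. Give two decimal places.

0.31

Mean heterotrait r = 1.11/6 = 0.1850.
Mean within-Opt = 2.22/3 = 0.7400; mean within-Res = 0.48/1 = 0.4800.
Geometric mean = √(0.7400 × 0.4800) = 0.5960.
HTMT = 0.1850 / 0.5960 = 0.31.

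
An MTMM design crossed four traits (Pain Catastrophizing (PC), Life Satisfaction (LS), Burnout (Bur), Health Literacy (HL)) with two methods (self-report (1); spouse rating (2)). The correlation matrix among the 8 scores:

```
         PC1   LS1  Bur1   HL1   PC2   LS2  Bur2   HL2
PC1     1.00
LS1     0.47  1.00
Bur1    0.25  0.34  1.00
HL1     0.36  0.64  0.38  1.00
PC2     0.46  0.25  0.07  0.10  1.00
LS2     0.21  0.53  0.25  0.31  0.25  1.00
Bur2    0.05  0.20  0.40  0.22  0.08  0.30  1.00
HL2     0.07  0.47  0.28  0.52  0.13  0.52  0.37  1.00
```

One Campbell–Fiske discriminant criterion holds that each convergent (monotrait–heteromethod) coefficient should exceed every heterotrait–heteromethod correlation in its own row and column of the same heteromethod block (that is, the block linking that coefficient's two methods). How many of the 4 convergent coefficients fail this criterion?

Convergent coefficients and their comparison sets:
PC (methods 1·2): 0.46 vs {0.21, 0.25, 0.05, 0.07, 0.07, 0.10} → pass.
LS (methods 1·2): 0.53 vs {0.25, 0.21, 0.20, 0.25, 0.47, 0.31} → pass.
Bur (methods 1·2): 0.40 vs {0.07, 0.05, 0.25, 0.20, 0.28, 0.22} → pass.
HL (methods 1·2): 0.52 vs {0.10, 0.07, 0.31, 0.47, 0.22, 0.28} → pass.
0 of 4 fail.

0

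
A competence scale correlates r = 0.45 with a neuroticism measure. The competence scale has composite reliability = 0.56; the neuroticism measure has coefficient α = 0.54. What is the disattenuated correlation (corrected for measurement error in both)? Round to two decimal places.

0.82

r_true = r_obs / √(r_xx · r_yy) = 0.45 / √(0.56 × 0.54) = 0.45 / √0.3024 = 0.45 / 0.5499 ≈ 0.82.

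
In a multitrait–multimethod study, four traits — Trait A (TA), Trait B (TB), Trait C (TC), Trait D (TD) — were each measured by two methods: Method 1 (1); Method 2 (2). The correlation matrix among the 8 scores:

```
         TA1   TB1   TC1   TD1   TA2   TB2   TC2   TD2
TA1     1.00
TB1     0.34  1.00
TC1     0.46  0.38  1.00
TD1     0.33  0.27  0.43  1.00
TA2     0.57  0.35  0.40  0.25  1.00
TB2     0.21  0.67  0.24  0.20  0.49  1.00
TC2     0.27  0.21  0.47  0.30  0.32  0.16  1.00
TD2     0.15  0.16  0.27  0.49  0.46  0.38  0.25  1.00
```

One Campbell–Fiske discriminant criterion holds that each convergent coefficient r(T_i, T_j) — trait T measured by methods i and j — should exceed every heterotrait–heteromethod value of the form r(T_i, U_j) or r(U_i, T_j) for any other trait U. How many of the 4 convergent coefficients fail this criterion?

Checking each validity diagonal entry against its comparison values:
TA (methods 1·2): 0.57 vs {0.21, 0.35, 0.27, 0.40, 0.15, 0.25} → pass.
TB (methods 1·2): 0.67 vs {0.35, 0.21, 0.21, 0.24, 0.16, 0.20} → pass.
TC (methods 1·2): 0.47 vs {0.40, 0.27, 0.24, 0.21, 0.27, 0.30} → pass.
TD (methods 1·2): 0.49 vs {0.25, 0.15, 0.20, 0.16, 0.30, 0.27} → pass.
0 of 4 fail.

0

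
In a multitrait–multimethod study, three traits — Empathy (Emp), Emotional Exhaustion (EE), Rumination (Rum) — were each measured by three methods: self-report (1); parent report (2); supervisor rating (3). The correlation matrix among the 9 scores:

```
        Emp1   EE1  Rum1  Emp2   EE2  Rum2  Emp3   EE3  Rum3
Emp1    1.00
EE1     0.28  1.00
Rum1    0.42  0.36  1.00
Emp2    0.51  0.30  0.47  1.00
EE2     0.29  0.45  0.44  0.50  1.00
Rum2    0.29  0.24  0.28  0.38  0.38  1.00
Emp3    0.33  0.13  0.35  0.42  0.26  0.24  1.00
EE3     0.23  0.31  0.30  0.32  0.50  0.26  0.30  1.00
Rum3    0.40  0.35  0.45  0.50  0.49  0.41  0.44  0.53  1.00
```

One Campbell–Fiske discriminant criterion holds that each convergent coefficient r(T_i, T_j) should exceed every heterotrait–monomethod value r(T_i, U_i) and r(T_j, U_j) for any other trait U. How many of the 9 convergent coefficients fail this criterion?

Convergent coefficients and their comparison sets:
Emp (methods 1·2): 0.51 vs {0.28, 0.50, 0.42, 0.38} → pass.
Emp (methods 1·3): 0.33 vs {0.28, 0.30, 0.42, 0.44} → fail.
Emp (methods 2·3): 0.42 vs {0.50, 0.30, 0.38, 0.44} → fail.
EE (methods 1·2): 0.45 vs {0.28, 0.50, 0.36, 0.38} → fail.
EE (methods 1·3): 0.31 vs {0.28, 0.30, 0.36, 0.53} → fail.
EE (methods 2·3): 0.50 vs {0.50, 0.30, 0.38, 0.53} → fail.
Rum (methods 1·2): 0.28 vs {0.42, 0.38, 0.36, 0.38} → fail.
Rum (methods 1·3): 0.45 vs {0.42, 0.44, 0.36, 0.53} → fail.
Rum (methods 2·3): 0.41 vs {0.38, 0.44, 0.38, 0.53} → fail.
8 of 9 fail.

8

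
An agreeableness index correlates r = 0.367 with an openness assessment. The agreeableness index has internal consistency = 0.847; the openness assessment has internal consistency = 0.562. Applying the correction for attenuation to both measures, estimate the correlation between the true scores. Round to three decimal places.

0.532

r_true = r_obs / √(r_xx · r_yy) = 0.367 / √(0.847 × 0.562) = 0.367 / √0.476014 = 0.367 / 0.6899 ≈ 0.532.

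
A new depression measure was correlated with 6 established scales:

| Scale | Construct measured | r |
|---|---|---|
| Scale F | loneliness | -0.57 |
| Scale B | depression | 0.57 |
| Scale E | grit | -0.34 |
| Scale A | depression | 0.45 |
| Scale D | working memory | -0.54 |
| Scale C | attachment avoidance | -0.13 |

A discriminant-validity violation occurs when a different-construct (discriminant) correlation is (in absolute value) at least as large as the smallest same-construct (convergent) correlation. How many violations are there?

2

Convergent (same construct = depression): Scale B, Scale A.
Smallest convergent = 0.45. Discriminant |r|: 0.57, 0.34, 0.54, 0.13; count ≥ 0.45 → 2.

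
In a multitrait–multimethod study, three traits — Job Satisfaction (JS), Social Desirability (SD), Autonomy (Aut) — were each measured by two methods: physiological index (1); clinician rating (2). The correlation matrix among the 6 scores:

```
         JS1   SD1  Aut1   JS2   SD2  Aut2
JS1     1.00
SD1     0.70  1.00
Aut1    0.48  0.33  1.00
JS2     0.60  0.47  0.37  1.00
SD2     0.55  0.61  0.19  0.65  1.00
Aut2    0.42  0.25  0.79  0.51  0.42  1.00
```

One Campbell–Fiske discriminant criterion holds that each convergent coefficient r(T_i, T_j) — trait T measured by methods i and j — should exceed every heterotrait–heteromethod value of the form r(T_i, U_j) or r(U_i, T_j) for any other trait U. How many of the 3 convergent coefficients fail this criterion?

Checking each validity diagonal entry against its comparison values:
JS (methods 1·2): 0.60 vs {0.55, 0.47, 0.42, 0.37} → pass.
SD (methods 1·2): 0.61 vs {0.47, 0.55, 0.25, 0.19} → pass.
Aut (methods 1·2): 0.79 vs {0.37, 0.42, 0.19, 0.25} → pass.
0 of 3 fail.

0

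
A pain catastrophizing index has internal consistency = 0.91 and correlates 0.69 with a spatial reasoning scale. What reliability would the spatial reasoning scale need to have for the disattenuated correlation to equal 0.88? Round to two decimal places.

r_true = r_obs / √(r_xx · r_yy) ⇒ 0.88 = 0.69 / √(0.91 · r_yy).
√(0.91 · r_yy) = 0.69 / 0.88 = 0.7841; 0.91 · r_yy = 0.6148; r_yy = 0.6148 / 0.91 ≈ 0.68.

0.68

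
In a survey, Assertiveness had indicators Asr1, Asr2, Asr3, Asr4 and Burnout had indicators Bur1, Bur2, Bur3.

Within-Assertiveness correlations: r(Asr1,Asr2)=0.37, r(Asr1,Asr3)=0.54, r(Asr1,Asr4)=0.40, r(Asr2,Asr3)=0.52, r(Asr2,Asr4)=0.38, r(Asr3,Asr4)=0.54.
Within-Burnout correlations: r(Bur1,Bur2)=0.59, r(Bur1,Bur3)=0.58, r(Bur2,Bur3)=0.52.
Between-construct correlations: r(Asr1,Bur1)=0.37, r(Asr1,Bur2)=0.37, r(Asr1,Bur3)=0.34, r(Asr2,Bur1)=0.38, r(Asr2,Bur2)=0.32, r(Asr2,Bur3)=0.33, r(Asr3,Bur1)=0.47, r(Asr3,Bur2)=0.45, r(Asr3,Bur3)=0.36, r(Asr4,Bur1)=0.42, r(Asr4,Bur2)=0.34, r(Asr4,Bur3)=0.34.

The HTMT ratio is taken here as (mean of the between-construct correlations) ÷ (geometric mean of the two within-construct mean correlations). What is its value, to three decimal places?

0.736

Mean between = 4.49/12 = 0.3742.
Mean within-Asr = 2.75/6 = 0.4583; mean within-Bur = 1.69/3 = 0.5633.
Geometric mean = √(0.4583 × 0.5633) = 0.5081.
HTMT = 0.3742 / 0.5081 = 0.736.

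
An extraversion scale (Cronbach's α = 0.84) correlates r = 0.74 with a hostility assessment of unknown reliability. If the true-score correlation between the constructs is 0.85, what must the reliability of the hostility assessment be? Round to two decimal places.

0.90

r_true = r_obs / √(r_xx · r_yy) ⇒ 0.85 = 0.74 / √(0.84 · r_yy).
√(0.84 · r_yy) = 0.74 / 0.85 = 0.8706; 0.84 · r_yy = 0.7579; r_yy = 0.7579 / 0.84 ≈ 0.90.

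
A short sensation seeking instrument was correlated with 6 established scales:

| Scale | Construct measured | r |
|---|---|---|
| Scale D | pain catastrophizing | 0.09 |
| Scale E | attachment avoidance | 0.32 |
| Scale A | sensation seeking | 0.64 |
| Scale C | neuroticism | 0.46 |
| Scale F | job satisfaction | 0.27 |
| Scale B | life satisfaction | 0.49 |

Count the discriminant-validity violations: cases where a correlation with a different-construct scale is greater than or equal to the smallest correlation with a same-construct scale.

0

Convergent (same construct = sensation seeking): Scale A.
Smallest convergent = 0.64. Discriminant values: 0.09, 0.32, 0.46, 0.27, 0.49; count ≥ 0.64 → 0.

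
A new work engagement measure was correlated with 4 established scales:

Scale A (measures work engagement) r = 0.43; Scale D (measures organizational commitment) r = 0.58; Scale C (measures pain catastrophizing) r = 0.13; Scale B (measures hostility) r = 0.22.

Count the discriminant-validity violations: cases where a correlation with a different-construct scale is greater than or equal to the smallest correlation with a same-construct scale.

Convergent (same construct = work engagement): Scale A.
Smallest convergent = 0.43. Discriminant values: 0.58, 0.13, 0.22; count ≥ 0.43 → 1.

1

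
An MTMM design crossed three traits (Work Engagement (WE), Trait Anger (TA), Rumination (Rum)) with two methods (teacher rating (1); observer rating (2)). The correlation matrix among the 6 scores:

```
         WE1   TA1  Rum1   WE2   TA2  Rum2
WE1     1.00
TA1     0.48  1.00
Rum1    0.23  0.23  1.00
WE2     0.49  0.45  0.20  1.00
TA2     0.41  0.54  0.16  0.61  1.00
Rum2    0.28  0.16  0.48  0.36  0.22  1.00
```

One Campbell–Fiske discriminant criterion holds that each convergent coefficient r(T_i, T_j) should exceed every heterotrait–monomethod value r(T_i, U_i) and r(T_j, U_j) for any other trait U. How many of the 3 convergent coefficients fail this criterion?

2

Each convergent coefficient versus the relevant comparison correlations:
WE (methods 1·2): 0.49 vs {0.48, 0.61, 0.23, 0.36} → fail.
TA (methods 1·2): 0.54 vs {0.48, 0.61, 0.23, 0.22} → fail.
Rum (methods 1·2): 0.48 vs {0.23, 0.36, 0.23, 0.22} → pass.
2 of 3 fail.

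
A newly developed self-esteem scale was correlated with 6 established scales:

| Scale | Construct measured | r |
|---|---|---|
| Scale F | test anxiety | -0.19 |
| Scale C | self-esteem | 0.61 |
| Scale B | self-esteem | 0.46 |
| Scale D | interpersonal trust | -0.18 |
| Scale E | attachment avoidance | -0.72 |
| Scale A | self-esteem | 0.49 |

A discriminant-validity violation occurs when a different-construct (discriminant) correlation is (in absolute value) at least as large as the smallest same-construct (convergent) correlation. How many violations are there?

1

Convergent (same construct = self-esteem): Scale C, Scale B, Scale A.
Smallest convergent = 0.46. Discriminant |r|: 0.19, 0.18, 0.72; count ≥ 0.46 → 1.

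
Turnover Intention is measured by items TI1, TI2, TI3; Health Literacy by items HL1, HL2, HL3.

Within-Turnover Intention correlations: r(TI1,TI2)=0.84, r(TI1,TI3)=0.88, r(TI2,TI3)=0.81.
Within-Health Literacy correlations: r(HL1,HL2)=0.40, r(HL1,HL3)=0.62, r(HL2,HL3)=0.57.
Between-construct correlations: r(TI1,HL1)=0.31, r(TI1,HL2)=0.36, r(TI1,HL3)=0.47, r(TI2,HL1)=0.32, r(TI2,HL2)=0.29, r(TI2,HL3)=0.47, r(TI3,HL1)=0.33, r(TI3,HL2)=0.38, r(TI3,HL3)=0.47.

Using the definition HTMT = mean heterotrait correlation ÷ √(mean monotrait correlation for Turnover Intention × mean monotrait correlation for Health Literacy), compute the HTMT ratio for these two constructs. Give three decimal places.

Between-construct mean = 3.40/9 = 0.3778.
Mean within-TI = 2.53/3 = 0.8433; mean within-HL = 1.59/3 = 0.5300.
Geometric mean = √(0.8433 × 0.5300) = 0.6685.
HTMT = 0.3778 / 0.6685 = 0.565.

0.565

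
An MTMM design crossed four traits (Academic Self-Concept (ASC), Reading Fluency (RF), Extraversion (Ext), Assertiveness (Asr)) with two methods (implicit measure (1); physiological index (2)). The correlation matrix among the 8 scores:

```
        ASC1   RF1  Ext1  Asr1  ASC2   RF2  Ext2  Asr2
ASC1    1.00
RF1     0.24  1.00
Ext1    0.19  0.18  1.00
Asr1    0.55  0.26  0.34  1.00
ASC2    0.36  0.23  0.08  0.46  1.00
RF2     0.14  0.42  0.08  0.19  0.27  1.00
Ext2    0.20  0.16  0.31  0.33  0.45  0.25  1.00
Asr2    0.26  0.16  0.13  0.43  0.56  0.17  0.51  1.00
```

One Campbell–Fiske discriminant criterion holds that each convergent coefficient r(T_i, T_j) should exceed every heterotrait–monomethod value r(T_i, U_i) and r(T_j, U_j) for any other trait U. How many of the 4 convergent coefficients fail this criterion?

3

Each convergent coefficient versus the relevant comparison correlations:
ASC (methods 1·2): 0.36 vs {0.24, 0.27, 0.19, 0.45, 0.55, 0.56} → fail.
RF (methods 1·2): 0.42 vs {0.24, 0.27, 0.18, 0.25, 0.26, 0.17} → pass.
Ext (methods 1·2): 0.31 vs {0.19, 0.45, 0.18, 0.25, 0.34, 0.51} → fail.
Asr (methods 1·2): 0.43 vs {0.55, 0.56, 0.26, 0.17, 0.34, 0.51} → fail.
3 of 4 fail.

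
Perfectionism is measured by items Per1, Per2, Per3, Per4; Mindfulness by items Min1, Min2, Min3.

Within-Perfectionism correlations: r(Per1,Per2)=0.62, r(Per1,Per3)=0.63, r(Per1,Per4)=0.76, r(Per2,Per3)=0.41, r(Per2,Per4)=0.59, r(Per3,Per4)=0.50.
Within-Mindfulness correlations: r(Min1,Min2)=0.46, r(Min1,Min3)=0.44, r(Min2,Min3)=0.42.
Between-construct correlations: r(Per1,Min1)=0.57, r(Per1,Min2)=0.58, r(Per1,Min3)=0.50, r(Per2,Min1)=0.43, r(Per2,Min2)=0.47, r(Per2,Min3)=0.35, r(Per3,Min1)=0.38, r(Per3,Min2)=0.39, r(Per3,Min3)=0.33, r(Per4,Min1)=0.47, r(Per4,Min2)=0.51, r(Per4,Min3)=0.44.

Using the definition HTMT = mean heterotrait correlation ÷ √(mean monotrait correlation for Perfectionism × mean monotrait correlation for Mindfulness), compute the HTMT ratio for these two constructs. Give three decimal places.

0.890

Between-construct mean = 5.42/12 = 0.4517.
Mean within-Per = 3.51/6 = 0.5850; mean within-Min = 1.32/3 = 0.4400.
Geometric mean = √(0.5850 × 0.4400) = 0.5073.
HTMT = 0.4517 / 0.5073 = 0.890.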